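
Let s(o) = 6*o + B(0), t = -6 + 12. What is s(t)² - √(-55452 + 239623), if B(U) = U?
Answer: 1296 - √184171 ≈ 866.85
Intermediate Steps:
t = 6
s(o) = 6*o (s(o) = 6*o + 0 = 6*o)
s(t)² - √(-55452 + 239623) = (6*6)² - √(-55452 + 239623) = 36² - √184171 = 1296 - √184171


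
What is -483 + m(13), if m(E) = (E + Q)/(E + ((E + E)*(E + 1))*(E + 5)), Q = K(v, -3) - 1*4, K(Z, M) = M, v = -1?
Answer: -3170889/6565 ≈ -483.00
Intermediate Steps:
Q = -7 (Q = -3 - 1*4 = -3 - 4 = -7)
m(E) = (-7 + E)/(E + 2*E*(1 + E)*(5 + E)) (m(E) = (E - 7)/(E + ((E + E)*(E + 1))*(E + 5)) = (-7 + E)/(E + ((2*E)*(1 + E))*(5 + E)) = (-7 + E)/(E + (2*E*(1 + E))*(5 + E)) = (-7 + E)/(E + 2*E*(1 + E)*(5 + E)))
-483 + m(13) = -483 + (-7 + 13)/(13*(11 + 2*13² + 12*13)) = -483 + (1/13)*6/(11 + 2*169 + 156) = -483 + (1/13)*6/(11 + 338 + 156) = -483 + (1/13)*6/505 = -483 + (1/13)*(1/505)*6 = -483 + 6/6565 = -3170889/6565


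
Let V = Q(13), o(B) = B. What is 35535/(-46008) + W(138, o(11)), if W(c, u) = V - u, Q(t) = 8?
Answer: -57853/15336 ≈ -3.7724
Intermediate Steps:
V = 8
W(c, u) = 8 - u
35535/(-46008) + W(138, o(11)) = 35535/(-46008) + (8 - 1*11) = 35535*(-1/46008) + (8 - 11) = -11845/15336 - 3 = -57853/15336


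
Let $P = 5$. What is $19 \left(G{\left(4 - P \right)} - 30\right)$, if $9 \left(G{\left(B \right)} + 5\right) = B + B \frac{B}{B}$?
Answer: $- \frac{6023}{9} \approx -669.22$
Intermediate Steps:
$G{\left(B \right)} = -5 + \frac{2 B}{9}$ ($G{\left(B \right)} = -5 + \frac{B + B \frac{B}{B}}{9} = -5 + \frac{B + B 1}{9} = -5 + \frac{B + B}{9} = -5 + \frac{2 B}{9}$)
$19 \left(G{\left(4 - P \right)} - 30\right) = 19 \left(\left(-5 + \frac{2 \left(4 - 5\right)}{9}\right) - 30\right) = 19 \left(\left(-5 + \frac{2}{9} \left(-1\right)\right) - 30\right) = 19 \left(\left(-5 - \frac{2}{9}\right) - 30\right) = 19 \left(- \frac{47}{9} - 30\right) = 19 \left(- \frac{317}{9}\right) = - \frac{6023}{9}$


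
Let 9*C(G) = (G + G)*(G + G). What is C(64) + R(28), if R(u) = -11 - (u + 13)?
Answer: 15916/9 ≈ 1768.4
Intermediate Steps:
C(G) = 4*G²/9 (C(G) = ((G + G)*(G + G))/9 = ((2*G)*(2*G))/9 = (4*G²)/9 = 4*G²/9)
R(u) = -24 - u (R(u) = -11 - (13 + u) = -11 + (-13 - u) = -24 - u)
C(64) + R(28) = (4/9)*64² + (-24 - 1*28) = (4/9)*4096 + (-24 - 28) = 16384/9 - 52 = 15916/9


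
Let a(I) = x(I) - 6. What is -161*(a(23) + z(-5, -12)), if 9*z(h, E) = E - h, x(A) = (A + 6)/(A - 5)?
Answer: 4991/6 ≈ 831.83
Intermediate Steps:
x(A) = (6 + A)/(-5 + A)
z(h, E) = -h/9 + E/9 (z(h, E) = (E - h)/9 = -h/9 + E/9)
a(I) = -6 + (6 + I)/(-5 + I) (a(I) = (6 + I)/(-5 + I) - 6 = -6 + (6 + I)/(-5 + I))
-161*(a(23) + z(-5, -12)) = -161*((36 - 5*23)/(-5 + 23) + (-⅑*(-5) + (⅑)*(-12))) = -161*((36 - 115)/18 + (5/9 - 4/3)) = -161*((1/18)*(-79) - 7/9) = -161*(-79/18 - 7/9) = -161*(-31/6) = 4991/6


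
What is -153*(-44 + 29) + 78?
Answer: 2373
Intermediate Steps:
-153*(-44 + 29) + 78 = -153*(-15) + 78 = 2295 + 78 = 2373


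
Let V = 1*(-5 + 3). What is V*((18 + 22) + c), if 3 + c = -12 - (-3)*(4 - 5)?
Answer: -44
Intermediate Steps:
V = -2 (V = 1*(-2) = -2)
c = -18 (c = -3 + (-12 - (-3)*(4 - 5)) = -3 + (-12 - (-3)*(-1)) = -3 + (-12 - 1*3) = -3 + (-12 - 3) = -3 - 15 = -18)
V*((18 + 22) + c) = -2*((18 + 22) - 18) = -2*(40 - 18) = -2*22 = -44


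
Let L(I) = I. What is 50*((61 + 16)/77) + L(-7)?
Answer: 43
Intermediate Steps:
50*((61 + 16)/77) + L(-7) = 50*((61 + 16)/77) - 7 = 50*(77*(1/77)) - 7 = 50*1 - 7 = 50 - 7 = 43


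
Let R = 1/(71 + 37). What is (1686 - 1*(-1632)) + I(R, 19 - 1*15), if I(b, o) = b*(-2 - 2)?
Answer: 89585/27 ≈ 3318.0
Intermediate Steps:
R = 1/108 ≈ 0.0092593
I(b, o) = -4*b (I(b, o) = b*(-4) = -4*b)
(1686 - 1*(-1632)) + I(R, 19 - 1*15) = (1686 - 1*(-1632)) - 4*1/108 = (1686 + 1632) - 1/27 = 3318 - 1/27 = 89585/27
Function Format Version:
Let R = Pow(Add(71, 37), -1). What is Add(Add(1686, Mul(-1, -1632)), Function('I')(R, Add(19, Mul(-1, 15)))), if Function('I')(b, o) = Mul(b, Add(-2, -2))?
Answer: Rational(89585, 27) ≈ 3318.0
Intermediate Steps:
R = Rational(1, 108) (R = Pow(108, -1) = Rational(1, 108) ≈ 0.0092593)
Function('I')(b, o) = Mul(-4, b) (Function('I')(b, o) = Mul(b, -4) = Mul(-4, b))
Add(Add(1686, Mul(-1, -1632)), Function('I')(R, Add(19, Mul(-1, 15)))) = Add(Add(1686, Mul(-1, -1632)), Mul(-4, Rational(1, 108))) = Add(Add(1686, 1632), Rational(-1, 27)) = Add(3318, Rational(-1, 27)) = Rational(89585, 27)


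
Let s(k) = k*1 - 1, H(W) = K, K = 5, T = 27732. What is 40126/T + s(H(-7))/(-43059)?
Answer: 95981917/66339566 ≈ 1.4468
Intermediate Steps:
H(W) = 5
s(k) = -1 + k (s(k) = k - 1 = -1 + k)
40126/T + s(H(-7))/(-43059) = 40126/27732 + (-1 + 5)/(-43059) = 40126*(1/27732) + 4*(-1/43059) = 20063/13866 - 4/43059 = 95981917/66339566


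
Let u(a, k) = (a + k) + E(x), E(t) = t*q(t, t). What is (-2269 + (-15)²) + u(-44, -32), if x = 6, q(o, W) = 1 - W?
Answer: -2150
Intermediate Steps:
E(t) = t*(1 - t)
u(a, k) = -30 + a + k (u(a, k) = (a + k) + 6*(1 - 1*6) = (a + k) + 6*(1 - 6) = (a + k) + 6*(-5) = (a + k) - 30 = -30 + a + k)
(-2269 + (-15)²) + u(-44, -32) = (-2269 + (-15)²) + (-30 - 44 - 32) = (-2269 + 225) - 106 = -2044 - 106 = -2150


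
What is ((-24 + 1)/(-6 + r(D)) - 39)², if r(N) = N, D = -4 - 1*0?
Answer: 134689/100 ≈ 1346.9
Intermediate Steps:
D = -4 (D = -4 + 0 = -4)
((-24 + 1)/(-6 + r(D)) - 39)² = ((-24 + 1)/(-6 - 4) - 39)² = (-23/(-10) - 39)² = (-23*(-⅒) - 39)² = (23/10 - 39)² = (-367/10)² = 134689/100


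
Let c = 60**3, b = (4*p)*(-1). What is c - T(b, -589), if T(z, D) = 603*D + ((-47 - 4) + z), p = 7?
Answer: 571246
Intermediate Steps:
b = -28 (b = (4*7)*(-1) = 28*(-1) = -28)
T(z, D) = -51 + z + 603*D (T(z, D) = 603*D + (-51 + z) = -51 + z + 603*D)
c = 216000
c - T(b, -589) = 216000 - (-51 - 28 + 603*(-589)) = 216000 - (-51 - 28 - 355167) = 216000 - 1*(-355246) = 216000 + 355246 = 571246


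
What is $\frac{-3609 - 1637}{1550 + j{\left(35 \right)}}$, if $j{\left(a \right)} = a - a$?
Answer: $- \frac{2623}{775} \approx -3.3845$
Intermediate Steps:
$j{\left(a \right)} = 0$
$\frac{-3609 - 1637}{1550 + j{\left(35 \right)}} = \frac{-3609 - 1637}{1550 + 0} = - \frac{5246}{1550} = \left(-5246\right) \frac{1}{1550} = - \frac{2623}{775}$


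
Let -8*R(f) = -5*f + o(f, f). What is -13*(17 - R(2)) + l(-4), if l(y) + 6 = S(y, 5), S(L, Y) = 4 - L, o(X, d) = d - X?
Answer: -811/4 ≈ -202.75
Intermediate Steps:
R(f) = 5*f/8 (R(f) = -(-5*f + (f - f))/8 = -(-5*f + 0)/8 = -(-5)*f/8 = 5*f/8)
l(y) = -2 - y (l(y) = -6 + (4 - y) = -2 - y)
-13*(17 - R(2)) + l(-4) = -13*(17 - 5*2/8) + (-2 - 1*(-4)) = -13*(17 - 1*5/4) + (-2 + 4) = -13*(17 - 5/4) + 2 = -13*63/4 + 2 = -819/4 + 2 = -811/4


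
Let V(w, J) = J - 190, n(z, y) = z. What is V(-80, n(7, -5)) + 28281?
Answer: 28098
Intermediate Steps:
V(w, J) = -190 + J
V(-80, n(7, -5)) + 28281 = (-190 + 7) + 28281 = -183 + 28281 = 28098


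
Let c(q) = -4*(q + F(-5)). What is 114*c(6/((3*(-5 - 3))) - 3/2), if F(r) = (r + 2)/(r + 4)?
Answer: -570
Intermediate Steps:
F(r) = (2 + r)/(4 + r)
c(q) = -12 - 4*q (c(q) = -4*(q + (2 - 5)/(4 - 5)) = -4*(q - 3/(-1)) = -4*(q - 1*(-3)) = -4*(q + 3) = -4*(3 + q) = -12 - 4*q)
114*c(6/((3*(-5 - 3))) - 3/2) = 114*(-12 - 4*(6/((3*(-5 - 3))) - 3/2)) = 114*(-12 - 4*(6/((3*(-8))) - 3*½)) = 114*(-12 - 4*(6/(-24) - 3/2)) = 114*(-12 - 4*(6*(-1/24) - 3/2)) = 114*(-12 - 4*(-¼ - 3/2)) = 114*(-12 - 4*(-7/4)) = 114*(-12 + 7) = 114*(-5) = -570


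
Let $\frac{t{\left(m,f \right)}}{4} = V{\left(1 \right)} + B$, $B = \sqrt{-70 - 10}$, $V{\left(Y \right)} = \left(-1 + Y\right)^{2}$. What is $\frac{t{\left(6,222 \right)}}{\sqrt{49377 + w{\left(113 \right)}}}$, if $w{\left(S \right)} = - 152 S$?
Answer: $\frac{16 i \sqrt{161005}}{32201} \approx 0.19937 i$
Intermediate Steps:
$B = 4 i \sqrt{5}$ ($B = \sqrt{-80} = 4 i \sqrt{5} \approx 8.9443 i$)
$t{\left(m,f \right)} = 16 i \sqrt{5}$ ($t{\left(m,f \right)} = 4 \left(\left(-1 + 1\right)^{2} + 4 i \sqrt{5}\right) = 4 \left(0^{2} + 4 i \sqrt{5}\right) = 4 \left(0 + 4 i \sqrt{5}\right) = 4 \cdot 4 i \sqrt{5} = 16 i \sqrt{5}$)
$\frac{t{\left(6,222 \right)}}{\sqrt{49377 + w{\left(113 \right)}}} = \frac{16 i \sqrt{5}}{\sqrt{49377 - 17176}} = \frac{16 i \sqrt{5}}{\sqrt{32201}} = 16 i \sqrt{5} \frac{\sqrt{32201}}{32201} = \frac{16 i \sqrt{161005}}{32201}$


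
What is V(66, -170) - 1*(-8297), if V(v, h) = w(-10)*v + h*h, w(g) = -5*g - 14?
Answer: 39573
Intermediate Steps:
w(g) = -14 - 5*g
V(v, h) = h² + 36*v (V(v, h) = (-14 - 5*(-10))*v + h*h = (-14 + 50)*v + h² = 36*v + h² = h² + 36*v)
V(66, -170) - 1*(-8297) = ((-170)² + 36*66) - 1*(-8297) = (28900 + 2376) + 8297 = 31276 + 8297 = 39573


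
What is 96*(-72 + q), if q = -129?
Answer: -19296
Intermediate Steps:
96*(-72 + q) = 96*(-72 - 129) = 96*(-201) = -19296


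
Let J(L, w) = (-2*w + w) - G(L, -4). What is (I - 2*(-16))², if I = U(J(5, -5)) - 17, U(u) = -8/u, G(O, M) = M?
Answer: 16129/81 ≈ 199.12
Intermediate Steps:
J(L, w) = 4 - w (J(L, w) = (-2*w + w) - 1*(-4) = -w + 4 = 4 - w)
I = -161/9 (I = -8/(4 - 1*(-5)) - 17 = -8/(4 + 5) - 17 = -8/9 - 17 = -161/9 ≈ -17.889)
(I - 2*(-16))² = (-161/9 - 2*(-16))² = (-161/9 + 32)² = (127/9)² = 16129/81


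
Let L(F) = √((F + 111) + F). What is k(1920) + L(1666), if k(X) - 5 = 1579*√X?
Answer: 5 + √3443 + 12632*√30 ≈ 69252.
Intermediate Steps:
L(F) = √(111 + 2*F) (L(F) = √((111 + F) + F) = √(111 + 2*F))
k(X) = 5 + 1579*√X
k(1920) + L(1666) = (5 + 1579*√1920) + √(111 + 2*1666) = (5 + 1579*(8*√30)) + √(111 + 3332) = (5 + 12632*√30) + √3443 = 5 + √3443 + 12632*√30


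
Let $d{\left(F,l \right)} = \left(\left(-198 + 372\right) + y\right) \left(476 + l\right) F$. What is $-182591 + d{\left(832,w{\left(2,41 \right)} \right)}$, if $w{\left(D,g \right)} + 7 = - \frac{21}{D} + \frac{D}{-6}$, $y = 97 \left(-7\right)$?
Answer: $- \frac{578057693}{3} \approx -1.9269 \cdot 10^{8}$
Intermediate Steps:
$y = -679$
$w{\left(D,g \right)} = -7 - \frac{21}{D} - \frac{D}{6}$ ($w{\left(D,g \right)} = -7 + \left(- \frac{21}{D} + \frac{D}{-6}\right) = -7 + \left(- \frac{21}{D} + D \left(- \frac{1}{6}\right)\right) = -7 - \left(\frac{21}{D} + \frac{D}{6}\right) = -7 - \frac{21}{D} - \frac{D}{6}$)
$d{\left(F,l \right)} = F \left(-240380 - 505 l\right)$ ($d{\left(F,l \right)} = \left(\left(-198 + 372\right) - 679\right) \left(476 + l\right) F = \left(174 - 679\right) \left(476 + l\right) F = - 505 \left(476 + l\right) F = \left(-240380 - 505 l\right) F = F \left(-240380 - 505 l\right)$)
$-182591 + d{\left(832,w{\left(2,41 \right)} \right)} = -182591 + 505 \cdot 832 \left(-476 - \left(-7 - \frac{21}{2} - \frac{1}{3}\right)\right) = -182591 + 505 \cdot 832 \left(-476 - - \frac{107}{6}\right) = -182591 + 505 \cdot 832 \left(-476 + \frac{107}{6}\right) = -182591 + 505 \cdot 832 \left(- \frac{2749}{6}\right) = -182591 - \frac{577509920}{3} = - \frac{578057693}{3}$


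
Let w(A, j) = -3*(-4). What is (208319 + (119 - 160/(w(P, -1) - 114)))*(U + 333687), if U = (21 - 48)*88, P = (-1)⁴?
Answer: 1173991472666/17 ≈ 6.9058e+10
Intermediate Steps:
P = 1
w(A, j) = 12
U = -2376 (U = -27*88 = -2376)
(208319 + (119 - 160/(w(P, -1) - 114)))*(U + 333687) = (208319 + (119 - 160/(12 - 114)))*(-2376 + 333687) = (208319 + (119 - 160/(-102)))*331311 = (208319 + (119 - 160*(-1/102)))*331311 = (208319 + (119 + 80/51))*331311 = (208319 + 6149/51)*331311 = (10630418/51)*331311 = 1173991472666/17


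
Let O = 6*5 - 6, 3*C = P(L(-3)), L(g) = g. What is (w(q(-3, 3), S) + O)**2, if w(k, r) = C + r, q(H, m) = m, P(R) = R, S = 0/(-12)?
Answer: 529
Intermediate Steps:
S = 0 (S = 0*(-1/12) = 0)
C = -1 (C = (1/3)*(-3) = -1)
O = 24 (O = 30 - 6 = 24)
w(k, r) = -1 + r
(w(q(-3, 3), S) + O)**2 = ((-1 + 0) + 24)**2 = (-1 + 24)**2 = 23**2 = 529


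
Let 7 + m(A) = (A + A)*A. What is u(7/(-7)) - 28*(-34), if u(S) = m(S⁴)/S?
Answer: 957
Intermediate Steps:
m(A) = -7 + 2*A² (m(A) = -7 + (A + A)*A = -7 + (2*A)*A = -7 + 2*A²)
u(S) = (-7 + 2*S⁸)/S (u(S) = (-7 + 2*(S⁴)²)/S = (-7 + 2*S⁸)/S)
u(7/(-7)) - 28*(-34) = (-7 + 2*(7/(-7))⁸)/((7/(-7))) - 28*(-34) = (-7 + 2*(7*(-⅐))⁸)/((7*(-⅐))) + 952 = (-7 + 2*(-1)⁸)/(-1) + 952 = -(-7 + 2*1) + 952 = -(-7 + 2) + 952 = -1*(-5) + 952 = 5 + 952 = 957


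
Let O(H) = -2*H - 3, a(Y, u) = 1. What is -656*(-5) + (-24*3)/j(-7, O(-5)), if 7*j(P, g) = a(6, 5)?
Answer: 2776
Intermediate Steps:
O(H) = -3 - 2*H
j(P, g) = ⅐ (j(P, g) = (⅐)*1 = ⅐)
-656*(-5) + (-24*3)/j(-7, O(-5)) = -656*(-5) + (-24*3)/(⅐) = -41*(-80) - 72*7 = 3280 - 504 = 2776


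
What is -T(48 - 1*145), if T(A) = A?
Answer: 97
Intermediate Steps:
-T(48 - 1*145) = -(48 - 1*145) = -(48 - 145) = -1*(-97) = 97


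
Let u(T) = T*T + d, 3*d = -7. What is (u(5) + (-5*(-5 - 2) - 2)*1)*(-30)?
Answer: -1670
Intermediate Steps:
d = -7/3 (d = (⅓)*(-7) = -7/3 ≈ -2.3333)
u(T) = -7/3 + T² (u(T) = T*T - 7/3 = T² - 7/3 = -7/3 + T²)
(u(5) + (-5*(-5 - 2) - 2)*1)*(-30) = ((-7/3 + 5²) + (-5*(-5 - 2) - 2)*1)*(-30) = ((-7/3 + 25) + (-5*(-7) - 2)*1)*(-30) = (68/3 + (35 - 2)*1)*(-30) = (68/3 + 33*1)*(-30) = (68/3 + 33)*(-30) = (167/3)*(-30) = -1670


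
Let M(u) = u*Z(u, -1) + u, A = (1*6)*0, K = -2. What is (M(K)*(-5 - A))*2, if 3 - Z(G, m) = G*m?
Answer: 40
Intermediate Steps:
Z(G, m) = 3 - G*m
A = 0 (A = 6*0 = 0)
M(u) = u + u*(3 + u) (M(u) = u*(3 - 1*u*(-1)) + u = u*(3 + u) + u = u + u*(3 + u))
(M(K)*(-5 - A))*2 = ((-2*(4 - 2))*(-5 - 1*0))*2 = ((-2*2)*(-5 + 0))*2 = -4*(-5)*2 = 20*2 = 40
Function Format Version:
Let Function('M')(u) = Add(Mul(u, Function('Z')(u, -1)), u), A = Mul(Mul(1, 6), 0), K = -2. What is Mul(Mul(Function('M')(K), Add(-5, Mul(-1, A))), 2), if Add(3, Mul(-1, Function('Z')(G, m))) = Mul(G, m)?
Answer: 40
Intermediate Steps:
Function('Z')(G, m) = Add(3, Mul(-1, G, m)) (Function('Z')(G, m) = Add(3, Mul(-1, Mul(G, m))) = Add(3, Mul(-1, G, m)))
A = 0 (A = Mul(6, 0) = 0)
Function('M')(u) = Add(u, Mul(u, Add(3, u))) (Function('M')(u) = Add(Mul(u, Add(3, Mul(-1, u, -1))), u) = Add(Mul(u, Add(3, u)), u) = Add(u, Mul(u, Add(3, u))))
Mul(Mul(Function('M')(K), Add(-5, Mul(-1, A))), 2) = Mul(Mul(Mul(-2, Add(4, -2)), Add(-5, Mul(-1, 0))), 2) = Mul(Mul(Mul(-2, 2), Add(-5, 0)), 2) = Mul(Mul(-4, -5), 2) = Mul(20, 2) = 40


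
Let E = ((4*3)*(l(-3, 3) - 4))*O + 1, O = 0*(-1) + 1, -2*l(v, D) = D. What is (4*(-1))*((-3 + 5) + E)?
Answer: 252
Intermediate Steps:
l(v, D) = -D/2
O = 1 (O = 0 + 1 = 1)
E = -65 (E = ((4*3)*(-1/2*3 - 4))*1 + 1 = (12*(-3/2 - 4))*1 + 1 = (12*(-11/2))*1 + 1 = -66*1 + 1 = -66 + 1 = -65)
(4*(-1))*((-3 + 5) + E) = (4*(-1))*((-3 + 5) - 65) = -4*(2 - 65) = -4*(-63) = 252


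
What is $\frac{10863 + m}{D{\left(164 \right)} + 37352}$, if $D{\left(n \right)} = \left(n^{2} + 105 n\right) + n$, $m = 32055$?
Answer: $\frac{21459}{40816} \approx 0.52575$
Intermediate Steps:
$D{\left(n \right)} = n^{2} + 106 n$
$\frac{10863 + m}{D{\left(164 \right)} + 37352} = \frac{10863 + 32055}{164 \left(106 + 164\right) + 37352} = \frac{42918}{164 \cdot 270 + 37352} = \frac{42918}{44280 + 37352} = \frac{42918}{81632} = 42918 \cdot \frac{1}{81632} = \frac{21459}{40816}$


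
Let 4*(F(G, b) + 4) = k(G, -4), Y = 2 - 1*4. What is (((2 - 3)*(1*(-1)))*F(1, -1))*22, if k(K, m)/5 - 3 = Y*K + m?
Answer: -341/2 ≈ -170.50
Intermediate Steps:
Y = -2 (Y = 2 - 4 = -2)
k(K, m) = 15 - 10*K + 5*m (k(K, m) = 15 + 5*(-2*K + m) = 15 + 5*(m - 2*K) = 15 + (-10*K + 5*m) = 15 - 10*K + 5*m)
F(G, b) = -21/4 - 5*G/2 (F(G, b) = -4 + (15 - 10*G + 5*(-4))/4 = -4 + (15 - 10*G - 20)/4 = -4 + (-5 - 10*G)/4 = -4 + (-5/4 - 5*G/2) = -21/4 - 5*G/2)
(((2 - 3)*(1*(-1)))*F(1, -1))*22 = (((2 - 3)*(1*(-1)))*(-21/4 - 5/2*1))*22 = ((-1*(-1))*(-21/4 - 5/2))*22 = (1*(-31/4))*22 = -31/4*22 = -341/2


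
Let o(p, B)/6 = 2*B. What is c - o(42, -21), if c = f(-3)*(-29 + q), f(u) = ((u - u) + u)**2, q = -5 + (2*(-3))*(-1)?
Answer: 0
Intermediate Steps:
o(p, B) = 12*B (o(p, B) = 6*(2*B) = 12*B)
q = 1 (q = -5 - 6*(-1) = -5 + 6 = 1)
f(u) = u**2 (f(u) = (0 + u)**2 = u**2)
c = -252 (c = (-3)**2*(-29 + 1) = 9*(-28) = -252)
c - o(42, -21) = -252 - 12*(-21) = -252 - 1*(-252) = -252 + 252 = 0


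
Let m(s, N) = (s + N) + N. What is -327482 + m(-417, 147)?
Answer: -327605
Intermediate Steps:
m(s, N) = s + 2*N (m(s, N) = (N + s) + N = s + 2*N)
-327482 + m(-417, 147) = -327482 + (-417 + 2*147) = -327482 + (-417 + 294) = -327482 - 123 = -327605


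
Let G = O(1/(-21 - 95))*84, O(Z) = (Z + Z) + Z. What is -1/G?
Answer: 29/63 ≈ 0.46032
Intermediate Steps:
O(Z) = 3*Z (O(Z) = 2*Z + Z = 3*Z)
G = -63/29 (G = (3/(-21 - 95))*84 = (3/(-116))*84 = (3*(-1/116))*84 = -3/116*84 = -63/29 ≈ -2.1724)
-1/G = -1/(-63/29) = -1*(-29/63) = 29/63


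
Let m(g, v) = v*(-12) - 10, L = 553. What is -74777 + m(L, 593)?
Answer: -81903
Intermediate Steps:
m(g, v) = -10 - 12*v (m(g, v) = -12*v - 10 = -10 - 12*v)
-74777 + m(L, 593) = -74777 + (-10 - 12*593) = -74777 + (-10 - 7116) = -74777 - 7126 = -81903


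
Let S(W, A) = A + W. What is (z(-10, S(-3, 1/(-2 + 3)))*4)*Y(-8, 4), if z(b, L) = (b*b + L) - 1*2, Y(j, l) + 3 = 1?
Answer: -768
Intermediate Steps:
Y(j, l) = -2 (Y(j, l) = -3 + 1 = -2)
z(b, L) = -2 + L + b² (z(b, L) = (b² + L) - 2 = (L + b²) - 2 = -2 + L + b²)
(z(-10, S(-3, 1/(-2 + 3)))*4)*Y(-8, 4) = ((-2 + (1/(-2 + 3) - 3) + (-10)²)*4)*(-2) = ((-2 + (1/1 - 3) + 100)*4)*(-2) = ((-2 + (1 - 3) + 100)*4)*(-2) = ((-2 - 2 + 100)*4)*(-2) = (96*4)*(-2) = 384*(-2) = -768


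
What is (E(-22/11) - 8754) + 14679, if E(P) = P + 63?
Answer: 5986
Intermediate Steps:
E(P) = 63 + P
(E(-22/11) - 8754) + 14679 = ((63 - 22/11) - 8754) + 14679 = ((63 - 22*1/11) - 8754) + 14679 = ((63 - 2) - 8754) + 14679 = (61 - 8754) + 14679 = -8693 + 14679 = 5986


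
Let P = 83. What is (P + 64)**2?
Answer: 21609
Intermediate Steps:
(P + 64)**2 = (83 + 64)**2 = 147**2 = 21609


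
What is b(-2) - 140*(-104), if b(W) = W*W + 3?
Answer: 14567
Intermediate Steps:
b(W) = 3 + W**2 (b(W) = W**2 + 3 = 3 + W**2)
b(-2) - 140*(-104) = (3 + (-2)**2) - 140*(-104) = (3 + 4) + 14560 = 7 + 14560 = 14567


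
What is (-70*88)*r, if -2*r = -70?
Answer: -215600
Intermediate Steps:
r = 35 (r = -½*(-70) = 35)
(-70*88)*r = -70*88*35 = -6160*35 = -215600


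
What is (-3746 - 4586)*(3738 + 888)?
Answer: -38543832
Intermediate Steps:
(-3746 - 4586)*(3738 + 888) = -8332*4626 = -38543832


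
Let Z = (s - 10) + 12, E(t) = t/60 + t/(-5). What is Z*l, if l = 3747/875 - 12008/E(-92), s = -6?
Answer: 626628036/221375 ≈ 2830.6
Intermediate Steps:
E(t) = -11*t/60 (E(t) = t*(1/60) + t*(-⅕) = t/60 - t/5 = -11*t/60)
l = -156657009/221375 (l = 3747/875 - 12008/((-11/60*(-92))) = 3747*(1/875) - 12008/253/15 = 3747/875 - 12008*15/253 = 3747/875 - 180120/253 = -156657009/221375 ≈ -707.65)
Z = -4 (Z = (-6 - 10) + 12 = -16 + 12 = -4)
Z*l = -4*(-156657009/221375) = 626628036/221375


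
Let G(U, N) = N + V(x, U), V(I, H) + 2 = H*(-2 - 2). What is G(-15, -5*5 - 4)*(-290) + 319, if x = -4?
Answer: -8091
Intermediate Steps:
V(I, H) = -2 - 4*H (V(I, H) = -2 + H*(-2 - 2) = -2 + H*(-4) = -2 - 4*H)
G(U, N) = -2 + N - 4*U (G(U, N) = N + (-2 - 4*U) = -2 + N - 4*U)
G(-15, -5*5 - 4)*(-290) + 319 = (-2 + (-5*5 - 4) - 4*(-15))*(-290) + 319 = (-2 + (-25 - 4) + 60)*(-290) + 319 = (-2 - 29 + 60)*(-290) + 319 = 29*(-290) + 319 = -8410 + 319 = -8091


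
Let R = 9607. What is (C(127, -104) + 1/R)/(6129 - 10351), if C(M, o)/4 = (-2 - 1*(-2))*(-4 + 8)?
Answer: -1/40560754 ≈ -2.4654e-8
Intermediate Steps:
C(M, o) = 0 (C(M, o) = 4*((-2 - 1*(-2))*(-4 + 8)) = 4*((-2 + 2)*4) = 4*(0*4) = 4*0 = 0)
(C(127, -104) + 1/R)/(6129 - 10351) = (0 + 1/9607)/(6129 - 10351) = (0 + 1/9607)/(-4222) = (1/9607)*(-1/4222) = -1/40560754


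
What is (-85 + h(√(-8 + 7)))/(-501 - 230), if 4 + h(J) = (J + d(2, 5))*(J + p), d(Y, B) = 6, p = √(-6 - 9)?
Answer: 90/731 - 6*I/731 + √15*(1 - 6*I)/731 ≈ 0.12842 - 0.039997*I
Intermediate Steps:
p = I*√15 (p = √(-15) = I*√15 ≈ 3.873*I)
h(J) = -4 + (6 + J)*(J + I*√15) (h(J) = -4 + (J + 6)*(J + I*√15) = -4 + (6 + J)*(J + I*√15))
(-85 + h(√(-8 + 7)))/(-501 - 230) = (-85 + (-4 + (√(-8 + 7))² + 6*√(-8 + 7) + 6*I*√15 + I*√(-8 + 7)*√15))/(-501 - 230) = (-85 + (-4 + (√(-1))² + 6*√(-1) + 6*I*√15 + I*√(-1)*√15))/(-731) = (-85 + (-4 + I² + 6*I + 6*I*√15 + I*I*√15))*(-1/731) = (-85 + (-4 - 1 + 6*I + 6*I*√15 - √15))*(-1/731) = (-85 + (-5 - √15 + 6*I + 6*I*√15))*(-1/731) = (-90 - √15 + 6*I + 6*I*√15)*(-1/731) = 90/731 - 6*I/731 + √15/731 - 6*I*√15/731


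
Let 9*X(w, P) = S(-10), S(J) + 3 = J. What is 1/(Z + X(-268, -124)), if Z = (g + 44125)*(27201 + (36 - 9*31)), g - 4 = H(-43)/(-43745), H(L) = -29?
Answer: 393705/468363121048663 ≈ 8.4060e-10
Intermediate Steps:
S(J) = -3 + J
X(w, P) = -13/9 (X(w, P) = (-3 - 10)/9 = (1/9)*(-13) = -13/9)
g = 175009/43745 (g = 4 - 29/(-43745) = 4 - 29*(-1/43745) = 4 + 29/43745 = 175009/43745 ≈ 4.0007)
Z = 52040346846372/43745 (Z = (175009/43745 + 44125)*(27201 + (36 - 9*31)) = 1930423134*(27201 + (36 - 279))/43745 = 1930423134*(27201 - 243)/43745 = (1930423134/43745)*26958 = 52040346846372/43745 ≈ 1.1896e+9)
1/(Z + X(-268, -124)) = 1/(52040346846372/43745 - 13/9) = 1/(468363121048663/393705) = 393705/468363121048663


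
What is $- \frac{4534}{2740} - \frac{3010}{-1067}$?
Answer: $\frac{1704811}{1461790} \approx 1.1662$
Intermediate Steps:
$- \frac{4534}{2740} - \frac{3010}{-1067} = \left(-4534\right) \frac{1}{2740} - - \frac{3010}{1067} = - \frac{2267}{1370} + \frac{3010}{1067} = \frac{1704811}{1461790}$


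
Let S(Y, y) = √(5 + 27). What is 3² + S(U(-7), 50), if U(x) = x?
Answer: 9 + 4*√2 ≈ 14.657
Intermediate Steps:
S(Y, y) = 4*√2 (S(Y, y) = √32 = 4*√2)
3² + S(U(-7), 50) = 3² + 4*√2 = 9 + 4*√2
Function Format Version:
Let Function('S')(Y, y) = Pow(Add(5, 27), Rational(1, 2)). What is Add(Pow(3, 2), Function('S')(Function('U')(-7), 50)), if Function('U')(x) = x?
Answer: Add(9, Mul(4, Pow(2, Rational(1, 2)))) ≈ 14.657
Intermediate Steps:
Function('S')(Y, y) = Mul(4, Pow(2, Rational(1, 2))) (Function('S')(Y, y) = Pow(32, Rational(1, 2)) = Mul(4, Pow(2, Rational(1, 2))))
Add(Pow(3, 2), Function('S')(Function('U')(-7), 50)) = Add(Pow(3, 2), Mul(4, Pow(2, Rational(1, 2)))) = Add(9, Mul(4, Pow(2, Rational(1, 2))))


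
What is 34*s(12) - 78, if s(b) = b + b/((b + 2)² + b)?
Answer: 8631/26 ≈ 331.96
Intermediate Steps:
s(b) = b + b/(b + (2 + b)²) (s(b) = b + b/((2 + b)² + b) = b + b/(b + (2 + b)²))
34*s(12) - 78 = 34*(12*(1 + 12 + (2 + 12)²)/(12 + (2 + 12)²)) - 78 = 34*(12*(1 + 12 + 14²)/(12 + 14²)) - 78 = 34*(12*(1 + 12 + 196)/(12 + 196)) - 78 = 34*(12*209/208) - 78 = 34*(12*(1/208)*209) - 78 = 34*(627/52) - 78 = 10659/26 - 78 = 8631/26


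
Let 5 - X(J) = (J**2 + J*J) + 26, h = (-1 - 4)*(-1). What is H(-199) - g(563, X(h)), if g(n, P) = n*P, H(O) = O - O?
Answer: 39973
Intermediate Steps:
H(O) = 0
h = 5 (h = -5*(-1) = 5)
X(J) = -21 - 2*J**2 (X(J) = 5 - ((J**2 + J*J) + 26) = 5 - ((J**2 + J**2) + 26) = 5 - (2*J**2 + 26) = 5 - (26 + 2*J**2) = 5 + (-26 - 2*J**2) = -21 - 2*J**2)
g(n, P) = P*n
H(-199) - g(563, X(h)) = 0 - (-21 - 2*5**2)*563 = 0 - (-21 - 2*25)*563 = 0 - (-21 - 50)*563 = 0 - (-71)*563 = 0 - 1*(-39973) = 0 + 39973 = 39973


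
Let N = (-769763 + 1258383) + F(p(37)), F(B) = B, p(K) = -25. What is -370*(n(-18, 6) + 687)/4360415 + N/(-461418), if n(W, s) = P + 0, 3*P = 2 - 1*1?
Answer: -449564343313/402394793694 ≈ -1.1172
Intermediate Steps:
P = ⅓ (P = (2 - 1*1)/3 = (2 - 1)/3 = (⅓)*1 = ⅓ ≈ 0.33333)
n(W, s) = ⅓ (n(W, s) = ⅓ + 0 = ⅓)
N = 488595 (N = (-769763 + 1258383) - 25 = 488620 - 25 = 488595)
-370*(n(-18, 6) + 687)/4360415 + N/(-461418) = -370*(⅓ + 687)/4360415 + 488595/(-461418) = -370*2062/3*(1/4360415) + 488595*(-1/461418) = -762940/3*1/4360415 - 162865/153806 = -152588/2616249 - 162865/153806 = -449564343313/402394793694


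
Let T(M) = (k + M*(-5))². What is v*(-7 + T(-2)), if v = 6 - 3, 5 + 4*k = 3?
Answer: 999/4 ≈ 249.75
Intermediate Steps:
k = -½ (k = -5/4 + (¼)*3 = -5/4 + ¾ = -½ ≈ -0.50000)
v = 3
T(M) = (-½ - 5*M)² (T(M) = (-½ + M*(-5))² = (-½ - 5*M)²)
v*(-7 + T(-2)) = 3*(-7 + (1 + 10*(-2))²/4) = 3*(-7 + (1 - 20)²/4) = 3*(-7 + (¼)*(-19)²) = 3*(-7 + (¼)*361) = 3*(-7 + 361/4) = 3*(333/4) = 999/4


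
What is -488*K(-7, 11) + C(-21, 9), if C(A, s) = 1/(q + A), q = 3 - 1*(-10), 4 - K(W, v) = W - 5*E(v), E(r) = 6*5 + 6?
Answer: -745665/8 ≈ -93208.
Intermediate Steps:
E(r) = 36 (E(r) = 30 + 6 = 36)
K(W, v) = 184 - W (K(W, v) = 4 - (W - 5*36) = 4 - (W - 180) = 4 - (-180 + W) = 4 + (180 - W) = 184 - W)
q = 13 (q = 3 + 10 = 13)
C(A, s) = 1/(13 + A)
-488*K(-7, 11) + C(-21, 9) = -488*(184 - 1*(-7)) + 1/(13 - 21) = -488*(184 + 7) + 1/(-8) = -488*191 - 1/8 = -93208 - 1/8 = -745665/8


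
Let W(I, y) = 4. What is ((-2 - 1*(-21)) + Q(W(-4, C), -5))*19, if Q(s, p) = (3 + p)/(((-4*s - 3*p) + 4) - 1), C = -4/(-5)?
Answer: 342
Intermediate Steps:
C = 4/5 (C = -4*(-1/5) = 4/5 ≈ 0.80000)
Q(s, p) = (3 + p)/(3 - 4*s - 3*p) (Q(s, p) = (3 + p)/((4 - 4*s - 3*p) - 1) = (3 + p)/(3 - 4*s - 3*p))
((-2 - 1*(-21)) + Q(W(-4, C), -5))*19 = ((-2 - 1*(-21)) + (-3 - 1*(-5))/(-3 + 3*(-5) + 4*4))*19 = ((-2 + 21) + (-3 + 5)/(-3 - 15 + 16))*19 = (19 + 2/(-2))*19 = (19 - 1/2*2)*19 = (19 - 1)*19 = 18*19 = 342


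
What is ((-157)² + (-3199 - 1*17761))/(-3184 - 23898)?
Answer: -3689/27082 ≈ -0.13622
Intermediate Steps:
((-157)² + (-3199 - 1*17761))/(-3184 - 23898) = (24649 + (-3199 - 17761))/(-27082) = (24649 - 20960)*(-1/27082) = 3689*(-1/27082) = -3689/27082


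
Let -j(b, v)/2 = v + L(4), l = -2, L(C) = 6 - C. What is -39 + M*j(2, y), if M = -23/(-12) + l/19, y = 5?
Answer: -7337/114 ≈ -64.360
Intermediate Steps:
j(b, v) = -4 - 2*v (j(b, v) = -2*(v + (6 - 1*4)) = -2*(v + (6 - 4)) = -2*(v + 2) = -2*(2 + v) = -4 - 2*v)
M = 413/228 (M = -23/(-12) - 2/19 = -23*(-1/12) - 2*1/19 = 23/12 - 2/19 = 413/228 ≈ 1.8114)
-39 + M*j(2, y) = -39 + 413*(-4 - 2*5)/228 = -39 + 413*(-4 - 10)/228 = -39 + (413/228)*(-14) = -39 - 2891/114 = -7337/114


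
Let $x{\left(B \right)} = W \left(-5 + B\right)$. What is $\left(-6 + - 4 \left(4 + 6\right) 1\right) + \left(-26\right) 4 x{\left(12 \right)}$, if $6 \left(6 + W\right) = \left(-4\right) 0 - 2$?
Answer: $\frac{13694}{3} \approx 4564.7$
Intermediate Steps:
$W = - \frac{19}{3}$ ($W = -6 + \frac{\left(-4\right) 0 - 2}{6} = -6 + \frac{0 - 2}{6} = -6 + \frac{1}{6} \left(-2\right) = -6 - \frac{1}{3} = - \frac{19}{3} \approx -6.3333$)
$x{\left(B \right)} = \frac{95}{3} - \frac{19 B}{3}$ ($x{\left(B \right)} = - \frac{19 \left(-5 + B\right)}{3} = \frac{95}{3} - \frac{19 B}{3}$)
$\left(-6 + - 4 \left(4 + 6\right) 1\right) + \left(-26\right) 4 x{\left(12 \right)} = \left(-6 + - 4 \left(4 + 6\right) 1\right) + \left(-26\right) 4 \left(\frac{95}{3} - 76\right) = \left(-6 + \left(-4\right) 10 \cdot 1\right) - 104 \left(\frac{95}{3} - 76\right) = \left(-6 - 40\right) - - \frac{13832}{3} = \left(-6 - 40\right) + \frac{13832}{3} = -46 + \frac{13832}{3} = \frac{13694}{3}$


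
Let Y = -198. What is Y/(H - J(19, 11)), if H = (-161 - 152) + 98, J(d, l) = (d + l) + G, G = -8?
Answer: 66/79 ≈ 0.83544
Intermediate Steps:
J(d, l) = -8 + d + l (J(d, l) = (d + l) - 8 = -8 + d + l)
H = -215 (H = -313 + 98 = -215)
Y/(H - J(19, 11)) = -198/(-215 - (-8 + 19 + 11)) = -198/(-215 - 1*22) = -198/(-215 - 22) = -198/(-237) = -198*(-1/237) = 66/79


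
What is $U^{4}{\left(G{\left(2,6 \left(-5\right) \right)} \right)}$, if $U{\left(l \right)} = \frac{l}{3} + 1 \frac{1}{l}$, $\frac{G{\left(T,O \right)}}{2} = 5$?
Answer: $\frac{112550881}{810000} \approx 138.95$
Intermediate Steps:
$G{\left(T,O \right)} = 10$ ($G{\left(T,O \right)} = 2 \cdot 5 = 10$)
$U{\left(l \right)} = \frac{1}{l} + \frac{l}{3}$ ($U{\left(l \right)} = l \frac{1}{3} + \frac{1}{l} = \frac{l}{3} + \frac{1}{l} = \frac{1}{l} + \frac{l}{3}$)
$U^{4}{\left(G{\left(2,6 \left(-5\right) \right)} \right)} = \left(\frac{1}{10} + \frac{1}{3} \cdot 10\right)^{4} = \left(\frac{1}{10} + \frac{10}{3}\right)^{4} = \left(\frac{103}{30}\right)^{4} = \frac{112550881}{810000}$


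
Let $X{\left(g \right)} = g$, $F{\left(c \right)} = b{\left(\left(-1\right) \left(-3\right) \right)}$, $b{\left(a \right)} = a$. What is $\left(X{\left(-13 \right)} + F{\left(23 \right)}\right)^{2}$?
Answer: $100$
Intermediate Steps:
$F{\left(c \right)} = 3$ ($F{\left(c \right)} = \left(-1\right) \left(-3\right) = 3$)
$\left(X{\left(-13 \right)} + F{\left(23 \right)}\right)^{2} = \left(-13 + 3\right)^{2} = \left(-10\right)^{2} = 100$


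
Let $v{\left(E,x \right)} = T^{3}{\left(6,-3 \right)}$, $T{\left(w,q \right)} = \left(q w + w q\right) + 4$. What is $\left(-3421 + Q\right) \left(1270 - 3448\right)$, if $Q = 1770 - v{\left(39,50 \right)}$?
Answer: $-67772826$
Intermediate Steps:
$T{\left(w,q \right)} = 4 + 2 q w$ ($T{\left(w,q \right)} = \left(q w + q w\right) + 4 = 2 q w + 4 = 4 + 2 q w$)
$v{\left(E,x \right)} = -32768$ ($v{\left(E,x \right)} = \left(4 + 2 \left(-3\right) 6\right)^{3} = \left(4 - 36\right)^{3} = \left(-32\right)^{3} = -32768$)
$Q = 34538$ ($Q = 1770 - -32768 = 1770 + 32768 = 34538$)
$\left(-3421 + Q\right) \left(1270 - 3448\right) = \left(-3421 + 34538\right) \left(1270 - 3448\right) = 31117 \left(-2178\right) = -67772826$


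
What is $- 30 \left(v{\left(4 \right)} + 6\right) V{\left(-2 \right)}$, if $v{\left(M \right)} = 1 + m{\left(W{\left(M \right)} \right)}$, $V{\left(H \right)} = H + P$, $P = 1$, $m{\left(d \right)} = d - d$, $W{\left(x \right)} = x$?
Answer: $210$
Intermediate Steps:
$m{\left(d \right)} = 0$
$V{\left(H \right)} = 1 + H$ ($V{\left(H \right)} = H + 1 = 1 + H$)
$v{\left(M \right)} = 1$ ($v{\left(M \right)} = 1 + 0 = 1$)
$- 30 \left(v{\left(4 \right)} + 6\right) V{\left(-2 \right)} = - 30 \left(1 + 6\right) \left(1 - 2\right) = \left(-30\right) 7 \left(-1\right) = \left(-210\right) \left(-1\right) = 210$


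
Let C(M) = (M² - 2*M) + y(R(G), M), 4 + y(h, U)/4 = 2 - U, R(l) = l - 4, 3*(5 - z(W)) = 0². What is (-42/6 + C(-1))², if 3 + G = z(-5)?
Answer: 64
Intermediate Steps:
z(W) = 5 (z(W) = 5 - ⅓*0² = 5 - ⅓*0 = 5 + 0 = 5)
G = 2 (G = -3 + 5 = 2)
R(l) = -4 + l
y(h, U) = -8 - 4*U (y(h, U) = -16 + 4*(2 - U) = -16 + (8 - 4*U) = -8 - 4*U)
C(M) = -8 + M² - 6*M (C(M) = (M² - 2*M) + (-8 - 4*M) = -8 + M² - 6*M)
(-42/6 + C(-1))² = (-42/6 + (-8 + (-1)² - 6*(-1)))² = (-42*⅙ + (-8 + 1 + 6))² = (-7 - 1)² = (-8)² = 64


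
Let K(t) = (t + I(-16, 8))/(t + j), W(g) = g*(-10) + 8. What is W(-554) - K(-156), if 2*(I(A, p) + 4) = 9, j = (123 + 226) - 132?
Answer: 677167/122 ≈ 5550.5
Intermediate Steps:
j = 217 (j = 349 - 132 = 217)
I(A, p) = ½ (I(A, p) = -4 + (½)*9 = -4 + 9/2 = ½)
W(g) = 8 - 10*g (W(g) = -10*g + 8 = 8 - 10*g)
K(t) = (½ + t)/(217 + t) (K(t) = (t + ½)/(t + 217) = (½ + t)/(217 + t))
W(-554) - K(-156) = (8 - 10*(-554)) - (½ - 156)/(217 - 156) = (8 + 5540) - (-311)/(61*2) = 5548 - (-311)/(61*2) = 5548 - 1*(-311/122) = 5548 + 311/122 = 677167/122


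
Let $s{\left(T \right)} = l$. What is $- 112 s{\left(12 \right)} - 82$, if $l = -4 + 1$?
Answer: $254$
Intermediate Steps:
$l = -3$
$s{\left(T \right)} = -3$
$- 112 s{\left(12 \right)} - 82 = \left(-112\right) \left(-3\right) - 82 = 336 - 82 = 254$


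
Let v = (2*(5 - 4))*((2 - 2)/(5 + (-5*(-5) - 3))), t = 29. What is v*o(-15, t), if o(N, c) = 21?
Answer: 0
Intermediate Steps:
v = 0 (v = (2*1)*(0/(5 + (25 - 3))) = 2*(0/(5 + 22)) = 2*(0/27) = 2*(0*(1/27)) = 2*0 = 0)
v*o(-15, t) = 0*21 = 0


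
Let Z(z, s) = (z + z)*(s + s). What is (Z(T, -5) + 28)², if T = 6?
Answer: 8464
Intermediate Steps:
Z(z, s) = 4*s*z (Z(z, s) = (2*z)*(2*s) = 4*s*z)
(Z(T, -5) + 28)² = (4*(-5)*6 + 28)² = (-120 + 28)² = (-92)² = 8464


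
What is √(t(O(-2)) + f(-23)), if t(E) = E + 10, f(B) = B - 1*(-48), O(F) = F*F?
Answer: √39 ≈ 6.2450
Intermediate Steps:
O(F) = F²
f(B) = 48 + B (f(B) = B + 48 = 48 + B)
t(E) = 10 + E
√(t(O(-2)) + f(-23)) = √((10 + (-2)²) + (48 - 23)) = √((10 + 4) + 25) = √(14 + 25) = √39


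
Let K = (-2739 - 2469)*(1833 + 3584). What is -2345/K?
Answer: 335/4030248 ≈ 8.3121e-5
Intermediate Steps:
K = -28211736 (K = -5208*5417 = -28211736)
-2345/K = -2345/(-28211736) = -2345*(-1/28211736) = 335/4030248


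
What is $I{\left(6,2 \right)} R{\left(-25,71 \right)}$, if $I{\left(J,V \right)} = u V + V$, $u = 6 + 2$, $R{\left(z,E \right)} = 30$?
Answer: $540$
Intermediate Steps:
$u = 8$
$I{\left(J,V \right)} = 9 V$ ($I{\left(J,V \right)} = 8 V + V = 9 V$)
$I{\left(6,2 \right)} R{\left(-25,71 \right)} = 9 \cdot 2 \cdot 30 = 18 \cdot 30 = 540$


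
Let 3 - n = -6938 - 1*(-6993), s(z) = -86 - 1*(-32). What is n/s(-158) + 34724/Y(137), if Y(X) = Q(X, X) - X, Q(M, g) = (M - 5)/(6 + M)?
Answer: -12142130/47763 ≈ -254.22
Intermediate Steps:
Q(M, g) = (-5 + M)/(6 + M)
s(z) = -54 (s(z) = -86 + 32 = -54)
n = -52 (n = 3 - (-6938 - 1*(-6993)) = 3 - (-6938 + 6993) = 3 - 1*55 = 3 - 55 = -52)
Y(X) = -X + (-5 + X)/(6 + X) (Y(X) = (-5 + X)/(6 + X) - X = -X + (-5 + X)/(6 + X))
n/s(-158) + 34724/Y(137) = -52/(-54) + 34724/(((-5 + 137 - 1*137*(6 + 137))/(6 + 137))) = -52*(-1/54) + 34724/(((-5 + 137 - 1*137*143)/143)) = 26/27 + 34724/(((-5 + 137 - 19591)/143)) = 26/27 + 34724/(((1/143)*(-19459))) = 26/27 + 34724/(-1769/13) = 26/27 + 34724*(-13/1769) = 26/27 - 451412/1769 = -12142130/47763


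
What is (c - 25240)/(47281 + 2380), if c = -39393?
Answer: -64633/49661 ≈ -1.3015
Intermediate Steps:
(c - 25240)/(47281 + 2380) = (-39393 - 25240)/(47281 + 2380) = -64633/49661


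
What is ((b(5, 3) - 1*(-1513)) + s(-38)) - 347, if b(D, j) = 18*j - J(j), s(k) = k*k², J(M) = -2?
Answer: -53650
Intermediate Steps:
s(k) = k³
b(D, j) = 2 + 18*j (b(D, j) = 18*j - 1*(-2) = 18*j + 2 = 2 + 18*j)
((b(5, 3) - 1*(-1513)) + s(-38)) - 347 = (((2 + 18*3) - 1*(-1513)) + (-38)³) - 347 = (((2 + 54) + 1513) - 54872) - 347 = ((56 + 1513) - 54872) - 347 = (1569 - 54872) - 347 = -53303 - 347 = -53650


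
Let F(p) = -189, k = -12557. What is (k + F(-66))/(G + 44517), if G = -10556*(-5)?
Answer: -12746/97297 ≈ -0.13100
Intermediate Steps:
G = 52780
(k + F(-66))/(G + 44517) = (-12557 - 189)/(52780 + 44517) = -12746/97297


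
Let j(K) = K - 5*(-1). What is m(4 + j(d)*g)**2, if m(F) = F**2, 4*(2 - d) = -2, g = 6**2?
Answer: 5636405776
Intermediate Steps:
g = 36
d = 5/2 (d = 2 - 1/4*(-2) = 2 + 1/2 = 5/2 ≈ 2.5000)
j(K) = 5 + K (j(K) = K + 5 = 5 + K)
m(4 + j(d)*g)**2 = ((4 + (5 + 5/2)*36)**2)**2 = ((4 + (15/2)*36)**2)**2 = ((4 + 270)**2)**2 = (274**2)**2 = 75076**2 = 5636405776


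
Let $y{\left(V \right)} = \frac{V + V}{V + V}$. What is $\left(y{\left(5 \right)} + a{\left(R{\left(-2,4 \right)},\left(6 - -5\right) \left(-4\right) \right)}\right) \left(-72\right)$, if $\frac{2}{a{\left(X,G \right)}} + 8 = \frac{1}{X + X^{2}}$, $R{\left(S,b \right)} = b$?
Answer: $- \frac{2856}{53} \approx -53.887$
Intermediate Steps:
$y{\left(V \right)} = 1$ ($y{\left(V \right)} = \frac{2 V}{2 V} = 2 V \frac{1}{2 V} = 1$)
$a{\left(X,G \right)} = \frac{2}{-8 + \frac{1}{X + X^{2}}}$
$\left(y{\left(5 \right)} + a{\left(R{\left(-2,4 \right)},\left(6 - -5\right) \left(-4\right) \right)}\right) \left(-72\right) = \left(1 - \frac{8 \left(1 + 4\right)}{-1 + 8 \cdot 4 + 8 \cdot 4^{2}}\right) \left(-72\right) = \left(1 - 8 \frac{1}{-1 + 32 + 8 \cdot 16} \cdot 5\right) \left(-72\right) = \left(1 - 8 \frac{1}{-1 + 32 + 128} \cdot 5\right) \left(-72\right) = \left(1 - 8 \cdot \frac{1}{159} \cdot 5\right) \left(-72\right) = \left(1 - \frac{40}{159}\right) \left(-72\right) = \frac{119}{159} \left(-72\right) = - \frac{2856}{53}$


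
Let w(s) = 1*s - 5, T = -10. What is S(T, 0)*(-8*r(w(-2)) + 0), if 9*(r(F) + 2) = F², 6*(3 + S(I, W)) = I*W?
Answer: 248/3 ≈ 82.667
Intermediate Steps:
w(s) = -5 + s (w(s) = s - 5 = -5 + s)
S(I, W) = -3 + I*W/6 (S(I, W) = -3 + (I*W)/6 = -3 + I*W/6)
r(F) = -2 + F²/9
S(T, 0)*(-8*r(w(-2)) + 0) = (-3 + (⅙)*(-10)*0)*(-8*(-2 + (-5 - 2)²/9) + 0) = (-3 + 0)*(-8*(-2 + (⅑)*(-7)²) + 0) = -3*(-8*(-2 + (⅑)*49) + 0) = -3*(-8*(-2 + 49/9) + 0) = -3*(-8*31/9 + 0) = -3*(-248/9 + 0) = -3*(-248/9) = 248/3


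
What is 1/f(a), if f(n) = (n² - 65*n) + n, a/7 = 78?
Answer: 1/263172 ≈ 3.7998e-6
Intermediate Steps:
a = 546 (a = 7*78 = 546)
f(n) = n² - 64*n
1/f(a) = 1/(546*(-64 + 546)) = 1/(546*482) = 1/263172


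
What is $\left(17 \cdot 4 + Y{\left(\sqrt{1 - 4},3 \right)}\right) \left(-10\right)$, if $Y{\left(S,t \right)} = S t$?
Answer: $-680 - 30 i \sqrt{3} \approx -680.0 - 51.962 i$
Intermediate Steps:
$\left(17 \cdot 4 + Y{\left(\sqrt{1 - 4},3 \right)}\right) \left(-10\right) = \left(17 \cdot 4 + \sqrt{1 - 4} \cdot 3\right) \left(-10\right) = \left(68 + \sqrt{-3} \cdot 3\right) \left(-10\right) = \left(68 + i \sqrt{3} \cdot 3\right) \left(-10\right) = \left(68 + 3 i \sqrt{3}\right) \left(-10\right) = -680 - 30 i \sqrt{3}$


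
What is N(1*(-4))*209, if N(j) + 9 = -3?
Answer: -2508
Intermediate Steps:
N(j) = -12 (N(j) = -9 - 3 = -12)
N(1*(-4))*209 = -12*209 = -2508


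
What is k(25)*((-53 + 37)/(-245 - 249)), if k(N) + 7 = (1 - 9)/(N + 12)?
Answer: -2136/9139 ≈ -0.23372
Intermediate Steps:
k(N) = -7 - 8/(12 + N) (k(N) = -7 + (1 - 9)/(N + 12) = -7 - 8/(12 + N))
k(25)*((-53 + 37)/(-245 - 249)) = ((-92 - 7*25)/(12 + 25))*((-53 + 37)/(-245 - 249)) = ((-92 - 175)/37)*(-16/(-494)) = ((1/37)*(-267))*(-16*(-1/494)) = -267/37*8/247 = -2136/9139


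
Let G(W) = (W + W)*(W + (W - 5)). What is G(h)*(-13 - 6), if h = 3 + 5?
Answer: -3344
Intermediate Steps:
h = 8
G(W) = 2*W*(-5 + 2*W) (G(W) = (2*W)*(W + (-5 + W)) = (2*W)*(-5 + 2*W) = 2*W*(-5 + 2*W))
G(h)*(-13 - 6) = (2*8*(-5 + 2*8))*(-13 - 6) = (2*8*(-5 + 16))*(-19) = (2*8*11)*(-19) = 176*(-19) = -3344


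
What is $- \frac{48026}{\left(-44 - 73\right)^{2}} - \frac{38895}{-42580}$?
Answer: $- \frac{302502685}{116575524} \approx -2.5949$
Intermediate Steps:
$- \frac{48026}{\left(-44 - 73\right)^{2}} - \frac{38895}{-42580} = - \frac{48026}{\left(-117\right)^{2}} - - \frac{7779}{8516} = - \frac{48026}{13689} + \frac{7779}{8516} = - \frac{302502685}{116575524}$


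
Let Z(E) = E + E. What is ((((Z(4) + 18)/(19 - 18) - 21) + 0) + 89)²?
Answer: 8836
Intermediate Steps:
Z(E) = 2*E
((((Z(4) + 18)/(19 - 18) - 21) + 0) + 89)² = ((((2*4 + 18)/(19 - 18) - 21) + 0) + 89)² = ((((8 + 18)/1 - 21) + 0) + 89)² = (((26*1 - 21) + 0) + 89)² = (((26 - 21) + 0) + 89)² = ((5 + 0) + 89)² = (5 + 89)² = 94² = 8836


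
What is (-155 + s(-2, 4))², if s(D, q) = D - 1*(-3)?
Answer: 23716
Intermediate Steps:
s(D, q) = 3 + D (s(D, q) = D + 3 = 3 + D)
(-155 + s(-2, 4))² = (-155 + (3 - 2))² = (-155 + 1)² = (-154)² = 23716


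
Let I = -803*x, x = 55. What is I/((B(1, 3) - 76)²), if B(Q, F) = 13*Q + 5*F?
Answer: -44165/2304 ≈ -19.169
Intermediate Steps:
B(Q, F) = 5*F + 13*Q
I = -44165 (I = -803*55 = -44165)
I/((B(1, 3) - 76)²) = -44165/((5*3 + 13*1) - 76)² = -44165/((15 + 13) - 76)² = -44165/(28 - 76)² = -44165/((-48)²) = -44165/2304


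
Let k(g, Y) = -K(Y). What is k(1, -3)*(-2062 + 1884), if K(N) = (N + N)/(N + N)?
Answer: 178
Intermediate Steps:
K(N) = 1 (K(N) = (2*N)/((2*N)) = (2*N)*(1/(2*N)) = 1)
k(g, Y) = -1 (k(g, Y) = -1*1 = -1)
k(1, -3)*(-2062 + 1884) = -(-2062 + 1884) = -1*(-178) = 178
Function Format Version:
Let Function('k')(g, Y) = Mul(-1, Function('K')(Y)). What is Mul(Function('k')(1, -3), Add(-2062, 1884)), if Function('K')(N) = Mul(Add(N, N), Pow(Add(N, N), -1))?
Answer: 178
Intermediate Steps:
Function('K')(N) = 1 (Function('K')(N) = Mul(Mul(2, N), Pow(Mul(2, N), -1)) = Mul(Mul(2, N), Mul(Rational(1, 2), Pow(N, -1))) = 1)
Function('k')(g, Y) = -1 (Function('k')(g, Y) = Mul(-1, 1) = -1)
Mul(Function('k')(1, -3), Add(-2062, 1884)) = Mul(-1, Add(-2062, 1884)) = Mul(-1, -178) = 178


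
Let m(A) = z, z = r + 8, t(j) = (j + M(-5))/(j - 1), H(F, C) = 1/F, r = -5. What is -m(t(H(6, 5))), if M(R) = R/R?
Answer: -3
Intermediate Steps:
M(R) = 1
t(j) = (1 + j)/(-1 + j) (t(j) = (j + 1)/(j - 1) = (1 + j)/(-1 + j))
z = 3 (z = -5 + 8 = 3)
m(A) = 3
-m(t(H(6, 5))) = -1*3 = -3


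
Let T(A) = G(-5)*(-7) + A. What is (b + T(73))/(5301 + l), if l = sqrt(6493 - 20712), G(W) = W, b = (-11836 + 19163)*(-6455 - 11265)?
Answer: -4650349959/189965 + 877259*I*sqrt(14219)/189965 ≈ -24480.0 + 550.67*I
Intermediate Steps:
b = -129834440 (b = 7327*(-17720) = -129834440)
l = I*sqrt(14219) (l = sqrt(-14219) = I*sqrt(14219) ≈ 119.24*I)
T(A) = 35 + A (T(A) = -5*(-7) + A = 35 + A)
(b + T(73))/(5301 + l) = (-129834440 + (35 + 73))/(5301 + I*sqrt(14219)) = (-129834440 + 108)/(5301 + I*sqrt(14219)) = -129834332/(5301 + I*sqrt(14219))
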